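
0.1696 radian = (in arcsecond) 3.498e+04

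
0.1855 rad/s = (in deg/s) 10.63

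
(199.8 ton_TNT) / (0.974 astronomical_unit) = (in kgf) 0.585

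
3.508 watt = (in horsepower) 0.004704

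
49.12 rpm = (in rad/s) 5.144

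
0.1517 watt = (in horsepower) 0.0002034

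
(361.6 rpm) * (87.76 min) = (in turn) 3.173e+04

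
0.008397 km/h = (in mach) 6.85e-06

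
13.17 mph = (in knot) 11.44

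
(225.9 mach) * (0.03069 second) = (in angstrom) 2.361e+13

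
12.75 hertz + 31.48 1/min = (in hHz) 0.1327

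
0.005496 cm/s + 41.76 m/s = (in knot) 81.18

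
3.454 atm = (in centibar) 350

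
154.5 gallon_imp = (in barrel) 4.418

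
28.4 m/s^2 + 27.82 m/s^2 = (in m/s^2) 56.22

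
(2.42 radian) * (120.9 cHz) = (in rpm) 27.94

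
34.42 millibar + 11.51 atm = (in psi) 169.6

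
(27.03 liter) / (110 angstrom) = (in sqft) 2.645e+07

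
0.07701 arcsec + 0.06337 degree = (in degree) 0.06339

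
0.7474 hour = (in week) 0.004449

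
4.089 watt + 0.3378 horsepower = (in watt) 256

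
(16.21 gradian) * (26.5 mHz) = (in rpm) 0.06443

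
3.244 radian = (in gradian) 206.5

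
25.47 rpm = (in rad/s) 2.667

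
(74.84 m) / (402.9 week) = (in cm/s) 3.071e-05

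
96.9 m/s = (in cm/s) 9690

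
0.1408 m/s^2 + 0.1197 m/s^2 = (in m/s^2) 0.2605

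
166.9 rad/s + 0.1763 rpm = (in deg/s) 9564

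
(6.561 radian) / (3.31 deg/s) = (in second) 113.6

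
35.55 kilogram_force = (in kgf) 35.55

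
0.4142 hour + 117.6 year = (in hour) 1.03e+06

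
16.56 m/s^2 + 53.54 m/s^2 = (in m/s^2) 70.1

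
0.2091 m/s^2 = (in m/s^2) 0.2091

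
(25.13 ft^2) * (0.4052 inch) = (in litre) 24.03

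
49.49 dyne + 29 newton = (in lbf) 6.52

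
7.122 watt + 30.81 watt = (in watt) 37.93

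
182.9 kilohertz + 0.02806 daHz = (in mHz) 1.829e+08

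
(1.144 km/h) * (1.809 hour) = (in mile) 1.286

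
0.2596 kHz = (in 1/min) 1.558e+04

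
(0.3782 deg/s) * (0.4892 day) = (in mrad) 2.79e+05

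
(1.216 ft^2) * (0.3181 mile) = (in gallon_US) 1.528e+04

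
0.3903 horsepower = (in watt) 291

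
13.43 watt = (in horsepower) 0.01801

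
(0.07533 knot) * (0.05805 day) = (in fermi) 1.944e+17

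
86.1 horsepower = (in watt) 6.42e+04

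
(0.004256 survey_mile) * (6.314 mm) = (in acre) 1.069e-05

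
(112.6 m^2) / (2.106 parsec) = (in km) 1.733e-18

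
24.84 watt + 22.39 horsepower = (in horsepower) 22.42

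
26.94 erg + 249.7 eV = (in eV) 1.681e+13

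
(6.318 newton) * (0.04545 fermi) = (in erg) 2.872e-09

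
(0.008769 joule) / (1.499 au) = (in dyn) 3.91e-09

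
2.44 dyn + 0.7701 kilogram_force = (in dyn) 7.552e+05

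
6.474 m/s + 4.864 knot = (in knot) 17.45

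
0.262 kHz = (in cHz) 2.62e+04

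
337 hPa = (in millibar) 337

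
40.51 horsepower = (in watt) 3.021e+04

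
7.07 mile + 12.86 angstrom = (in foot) 3.733e+04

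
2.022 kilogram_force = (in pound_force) 4.458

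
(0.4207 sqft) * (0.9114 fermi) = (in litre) 3.562e-14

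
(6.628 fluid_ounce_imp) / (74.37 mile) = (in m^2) 1.573e-09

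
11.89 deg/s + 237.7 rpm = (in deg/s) 1438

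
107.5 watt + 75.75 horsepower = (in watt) 5.659e+04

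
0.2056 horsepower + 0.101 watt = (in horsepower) 0.2057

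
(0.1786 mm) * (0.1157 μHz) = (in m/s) 2.066e-11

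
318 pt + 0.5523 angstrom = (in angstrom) 1.122e+09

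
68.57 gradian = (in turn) 0.1714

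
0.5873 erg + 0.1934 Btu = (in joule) 204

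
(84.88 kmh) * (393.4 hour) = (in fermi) 3.339e+22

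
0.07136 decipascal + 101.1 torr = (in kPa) 13.48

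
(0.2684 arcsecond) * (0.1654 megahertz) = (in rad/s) 0.2152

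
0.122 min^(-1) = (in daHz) 0.0002033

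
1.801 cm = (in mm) 18.01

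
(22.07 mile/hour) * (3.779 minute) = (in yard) 2446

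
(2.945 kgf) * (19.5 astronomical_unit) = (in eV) 5.258e+32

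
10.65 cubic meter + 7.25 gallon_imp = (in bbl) 67.19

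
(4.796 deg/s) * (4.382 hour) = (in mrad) 1.32e+06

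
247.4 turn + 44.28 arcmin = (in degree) 8.906e+04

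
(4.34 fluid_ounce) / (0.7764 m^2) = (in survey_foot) 0.0005424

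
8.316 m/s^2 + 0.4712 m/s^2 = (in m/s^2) 8.787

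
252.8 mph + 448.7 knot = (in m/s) 343.8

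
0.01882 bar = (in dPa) 1.882e+04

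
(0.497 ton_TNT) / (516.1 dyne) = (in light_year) 4.259e-05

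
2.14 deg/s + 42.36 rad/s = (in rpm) 404.9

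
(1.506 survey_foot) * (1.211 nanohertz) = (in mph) 1.243e-09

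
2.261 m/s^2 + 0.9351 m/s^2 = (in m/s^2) 3.196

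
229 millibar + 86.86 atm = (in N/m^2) 8.824e+06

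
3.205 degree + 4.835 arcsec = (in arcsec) 1.154e+04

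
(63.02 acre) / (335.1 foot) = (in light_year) 2.639e-13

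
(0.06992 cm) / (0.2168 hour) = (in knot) 1.741e-06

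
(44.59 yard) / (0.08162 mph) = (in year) 3.543e-05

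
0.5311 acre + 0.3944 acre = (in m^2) 3745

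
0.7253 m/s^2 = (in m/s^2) 0.7253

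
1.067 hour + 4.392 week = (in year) 0.08435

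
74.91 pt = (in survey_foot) 0.0867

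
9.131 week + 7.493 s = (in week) 9.131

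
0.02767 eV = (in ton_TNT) 1.06e-30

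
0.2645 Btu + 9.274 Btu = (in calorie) 2405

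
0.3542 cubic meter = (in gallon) 93.57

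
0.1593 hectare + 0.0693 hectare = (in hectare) 0.2286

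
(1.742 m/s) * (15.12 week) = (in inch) 6.272e+08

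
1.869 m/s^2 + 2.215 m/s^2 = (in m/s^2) 4.084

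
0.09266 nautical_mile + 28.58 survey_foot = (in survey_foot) 591.6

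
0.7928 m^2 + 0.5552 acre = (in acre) 0.5554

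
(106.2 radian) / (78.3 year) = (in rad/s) 4.301e-08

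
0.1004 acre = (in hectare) 0.04063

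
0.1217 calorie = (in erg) 5.092e+06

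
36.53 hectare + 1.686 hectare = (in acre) 94.43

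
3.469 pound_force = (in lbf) 3.469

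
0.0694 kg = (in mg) 6.94e+04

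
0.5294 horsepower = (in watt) 394.8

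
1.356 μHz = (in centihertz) 0.0001356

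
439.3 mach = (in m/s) 1.496e+05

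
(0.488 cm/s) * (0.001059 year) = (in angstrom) 1.63e+12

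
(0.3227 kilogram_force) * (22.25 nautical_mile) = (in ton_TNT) 3.117e-05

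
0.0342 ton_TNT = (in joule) 1.431e+08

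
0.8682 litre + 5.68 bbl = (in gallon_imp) 198.8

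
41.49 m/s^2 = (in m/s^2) 41.49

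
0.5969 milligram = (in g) 0.0005969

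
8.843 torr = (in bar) 0.01179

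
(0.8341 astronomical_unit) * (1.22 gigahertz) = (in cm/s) 1.522e+22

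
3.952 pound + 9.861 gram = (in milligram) 1.802e+06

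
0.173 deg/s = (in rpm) 0.02883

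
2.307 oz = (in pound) 0.1442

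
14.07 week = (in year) 0.2698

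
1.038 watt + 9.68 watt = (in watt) 10.72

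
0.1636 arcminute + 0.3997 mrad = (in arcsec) 92.26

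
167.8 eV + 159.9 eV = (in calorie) 1.255e-17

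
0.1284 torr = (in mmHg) 0.1284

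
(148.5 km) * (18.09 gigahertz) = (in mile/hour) 6.009e+15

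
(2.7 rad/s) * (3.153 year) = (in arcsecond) 5.538e+13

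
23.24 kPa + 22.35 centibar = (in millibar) 455.9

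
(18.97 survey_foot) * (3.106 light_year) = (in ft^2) 1.829e+18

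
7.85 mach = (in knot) 5196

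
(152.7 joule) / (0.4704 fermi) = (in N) 3.246e+17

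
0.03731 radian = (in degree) 2.138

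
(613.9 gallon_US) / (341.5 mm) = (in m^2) 6.805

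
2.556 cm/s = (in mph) 0.05718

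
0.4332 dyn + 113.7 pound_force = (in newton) 505.8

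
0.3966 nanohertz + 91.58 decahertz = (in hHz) 9.158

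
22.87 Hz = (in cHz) 2287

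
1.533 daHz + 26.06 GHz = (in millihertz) 2.606e+13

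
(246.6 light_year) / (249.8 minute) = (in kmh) 5.604e+14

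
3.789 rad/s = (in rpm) 36.18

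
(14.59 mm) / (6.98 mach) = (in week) 1.015e-11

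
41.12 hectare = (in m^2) 4.112e+05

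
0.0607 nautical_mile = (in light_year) 1.188e-14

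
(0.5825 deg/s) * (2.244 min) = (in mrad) 1369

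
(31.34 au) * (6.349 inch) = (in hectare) 7.561e+07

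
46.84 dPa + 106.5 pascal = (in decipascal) 1112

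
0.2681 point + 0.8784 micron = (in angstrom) 9.546e+05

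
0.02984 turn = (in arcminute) 644.5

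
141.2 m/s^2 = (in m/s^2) 141.2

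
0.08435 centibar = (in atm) 0.0008325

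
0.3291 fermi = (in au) 2.2e-27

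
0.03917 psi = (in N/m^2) 270.1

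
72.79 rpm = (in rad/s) 7.623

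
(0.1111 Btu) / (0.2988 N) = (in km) 0.3923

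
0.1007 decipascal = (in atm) 9.938e-08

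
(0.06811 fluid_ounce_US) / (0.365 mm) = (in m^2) 0.005519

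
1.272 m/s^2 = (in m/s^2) 1.272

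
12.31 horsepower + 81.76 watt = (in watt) 9261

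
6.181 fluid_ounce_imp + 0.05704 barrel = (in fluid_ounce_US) 312.6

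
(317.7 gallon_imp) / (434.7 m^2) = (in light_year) 3.512e-19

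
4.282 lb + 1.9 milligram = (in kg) 1.942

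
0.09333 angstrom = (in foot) 3.062e-11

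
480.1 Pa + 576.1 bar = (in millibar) 5.761e+05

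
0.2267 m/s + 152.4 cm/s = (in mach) 0.005142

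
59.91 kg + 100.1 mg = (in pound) 132.1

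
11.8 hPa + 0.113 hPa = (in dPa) 1.191e+04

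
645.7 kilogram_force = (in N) 6332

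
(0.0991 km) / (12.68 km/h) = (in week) 4.652e-05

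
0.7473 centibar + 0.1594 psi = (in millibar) 18.46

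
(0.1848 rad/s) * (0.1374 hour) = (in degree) 5237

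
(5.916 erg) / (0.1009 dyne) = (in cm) 58.63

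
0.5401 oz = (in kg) 0.01531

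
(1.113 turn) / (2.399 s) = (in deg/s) 167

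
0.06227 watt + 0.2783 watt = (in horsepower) 0.0004567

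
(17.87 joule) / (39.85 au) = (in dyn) 2.998e-07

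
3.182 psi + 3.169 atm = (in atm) 3.386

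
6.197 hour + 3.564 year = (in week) 185.9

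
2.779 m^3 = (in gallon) 734.1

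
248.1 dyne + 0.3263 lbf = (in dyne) 1.454e+05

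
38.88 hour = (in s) 1.4e+05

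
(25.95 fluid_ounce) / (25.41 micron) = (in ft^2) 325.1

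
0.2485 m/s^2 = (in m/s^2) 0.2485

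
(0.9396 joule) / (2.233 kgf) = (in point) 121.6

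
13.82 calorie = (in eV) 3.609e+20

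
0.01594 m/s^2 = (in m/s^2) 0.01594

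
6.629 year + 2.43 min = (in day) 2420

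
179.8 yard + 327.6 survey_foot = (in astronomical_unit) 1.766e-09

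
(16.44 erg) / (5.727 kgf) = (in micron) 0.02927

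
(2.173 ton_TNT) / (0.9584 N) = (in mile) 5.895e+06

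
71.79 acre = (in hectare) 29.05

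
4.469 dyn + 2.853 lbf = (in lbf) 2.853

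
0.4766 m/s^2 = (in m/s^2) 0.4766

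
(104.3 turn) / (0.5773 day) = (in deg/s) 0.7528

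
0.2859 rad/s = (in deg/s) 16.38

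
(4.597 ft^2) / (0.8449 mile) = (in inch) 0.01237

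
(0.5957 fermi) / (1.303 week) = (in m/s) 7.559e-22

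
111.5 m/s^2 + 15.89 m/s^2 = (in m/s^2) 127.4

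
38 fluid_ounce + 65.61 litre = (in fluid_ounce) 2257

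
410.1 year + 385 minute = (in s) 1.293e+10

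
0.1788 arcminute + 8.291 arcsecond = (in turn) 1.468e-05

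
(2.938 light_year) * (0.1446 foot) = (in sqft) 1.319e+16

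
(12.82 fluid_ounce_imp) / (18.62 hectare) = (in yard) 2.139e-09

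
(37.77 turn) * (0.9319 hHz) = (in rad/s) 2.212e+04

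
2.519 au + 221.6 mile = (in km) 3.768e+08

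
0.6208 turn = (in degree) 223.5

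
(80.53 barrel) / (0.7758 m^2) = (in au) 1.103e-10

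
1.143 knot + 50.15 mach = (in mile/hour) 3.82e+04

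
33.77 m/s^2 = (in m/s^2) 33.77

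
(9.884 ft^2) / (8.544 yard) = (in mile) 7.303e-05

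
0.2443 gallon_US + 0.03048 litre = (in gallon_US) 0.2524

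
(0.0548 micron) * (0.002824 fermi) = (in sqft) 1.666e-24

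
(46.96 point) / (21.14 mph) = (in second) 0.001753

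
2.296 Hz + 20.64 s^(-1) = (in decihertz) 229.4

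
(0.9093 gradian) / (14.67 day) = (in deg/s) 6.457e-07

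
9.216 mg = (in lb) 2.032e-05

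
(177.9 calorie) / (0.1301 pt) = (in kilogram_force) 1.654e+06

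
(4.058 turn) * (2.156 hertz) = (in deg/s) 3150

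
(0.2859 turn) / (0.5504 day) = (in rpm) 0.0003607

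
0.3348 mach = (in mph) 255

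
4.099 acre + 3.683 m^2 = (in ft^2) 1.786e+05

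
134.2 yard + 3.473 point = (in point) 3.478e+05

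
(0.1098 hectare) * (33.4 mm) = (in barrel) 230.7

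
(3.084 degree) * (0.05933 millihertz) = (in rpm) 3.05e-05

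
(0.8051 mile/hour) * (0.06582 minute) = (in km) 0.001421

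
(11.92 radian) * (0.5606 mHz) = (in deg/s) 0.3829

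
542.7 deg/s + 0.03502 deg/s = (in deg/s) 542.7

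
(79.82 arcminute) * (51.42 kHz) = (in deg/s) 6.841e+04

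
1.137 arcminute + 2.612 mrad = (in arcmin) 10.12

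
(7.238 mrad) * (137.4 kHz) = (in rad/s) 994.5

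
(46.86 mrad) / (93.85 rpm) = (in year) 1.512e-10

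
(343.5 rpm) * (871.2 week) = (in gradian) 1.207e+12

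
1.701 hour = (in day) 0.07088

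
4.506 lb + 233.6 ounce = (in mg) 8.666e+06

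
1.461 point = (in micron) 515.4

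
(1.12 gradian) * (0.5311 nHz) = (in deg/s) 5.353e-10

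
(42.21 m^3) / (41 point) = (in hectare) 0.2918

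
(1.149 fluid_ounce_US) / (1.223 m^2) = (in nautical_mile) 1.5e-08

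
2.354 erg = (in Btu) 2.231e-10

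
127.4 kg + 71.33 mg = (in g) 1.274e+05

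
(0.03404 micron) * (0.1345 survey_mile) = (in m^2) 7.368e-06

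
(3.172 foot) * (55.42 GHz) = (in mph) 1.199e+11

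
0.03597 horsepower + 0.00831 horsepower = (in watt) 33.02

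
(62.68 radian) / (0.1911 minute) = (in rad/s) 5.467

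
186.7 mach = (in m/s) 6.357e+04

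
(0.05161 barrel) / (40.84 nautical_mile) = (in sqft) 1.168e-06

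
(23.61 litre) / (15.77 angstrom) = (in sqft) 1.612e+08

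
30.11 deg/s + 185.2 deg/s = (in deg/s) 215.3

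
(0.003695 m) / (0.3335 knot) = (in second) 0.02154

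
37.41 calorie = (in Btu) 0.1484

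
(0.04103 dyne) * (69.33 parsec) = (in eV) 5.479e+30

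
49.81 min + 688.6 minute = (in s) 4.43e+04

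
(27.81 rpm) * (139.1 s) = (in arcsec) 8.356e+07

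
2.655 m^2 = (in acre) 0.0006561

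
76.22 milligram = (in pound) 0.000168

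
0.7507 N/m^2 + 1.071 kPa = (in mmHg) 8.039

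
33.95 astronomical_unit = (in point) 1.44e+16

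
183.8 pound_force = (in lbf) 183.8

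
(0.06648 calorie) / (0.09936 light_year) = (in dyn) 2.959e-11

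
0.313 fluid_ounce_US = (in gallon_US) 0.002445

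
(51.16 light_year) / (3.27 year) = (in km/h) 1.69e+10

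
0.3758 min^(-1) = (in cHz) 0.6263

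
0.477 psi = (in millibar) 32.89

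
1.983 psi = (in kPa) 13.67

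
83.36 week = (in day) 583.5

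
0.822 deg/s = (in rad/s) 0.01435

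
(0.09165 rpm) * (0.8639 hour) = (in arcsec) 6.157e+06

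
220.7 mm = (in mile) 0.0001371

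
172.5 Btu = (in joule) 1.82e+05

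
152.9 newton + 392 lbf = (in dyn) 1.897e+08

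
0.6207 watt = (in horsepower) 0.0008324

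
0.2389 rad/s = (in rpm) 2.281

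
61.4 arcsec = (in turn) 4.738e-05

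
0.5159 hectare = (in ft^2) 5.553e+04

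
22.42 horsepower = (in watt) 1.672e+04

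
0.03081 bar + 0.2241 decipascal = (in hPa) 30.81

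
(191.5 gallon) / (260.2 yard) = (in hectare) 3.047e-07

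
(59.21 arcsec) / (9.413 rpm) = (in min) 4.854e-06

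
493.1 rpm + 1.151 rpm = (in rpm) 494.3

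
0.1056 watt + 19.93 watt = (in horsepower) 0.02687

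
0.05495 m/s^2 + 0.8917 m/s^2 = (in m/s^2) 0.9466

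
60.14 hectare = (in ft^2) 6.473e+06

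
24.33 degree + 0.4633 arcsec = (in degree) 24.33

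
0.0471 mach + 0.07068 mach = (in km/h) 144.4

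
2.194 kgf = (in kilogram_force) 2.194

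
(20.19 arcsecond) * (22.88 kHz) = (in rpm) 21.39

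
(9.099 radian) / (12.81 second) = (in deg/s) 40.7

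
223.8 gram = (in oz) 7.894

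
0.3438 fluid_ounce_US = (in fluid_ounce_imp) 0.3578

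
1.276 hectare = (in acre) 3.153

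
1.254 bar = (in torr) 940.6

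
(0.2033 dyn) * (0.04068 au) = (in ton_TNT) 2.957e-06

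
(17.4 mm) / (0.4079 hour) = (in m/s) 1.185e-05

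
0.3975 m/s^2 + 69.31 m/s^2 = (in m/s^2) 69.71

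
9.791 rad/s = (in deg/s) 561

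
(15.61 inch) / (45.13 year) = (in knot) 5.415e-10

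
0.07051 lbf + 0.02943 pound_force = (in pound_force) 0.09994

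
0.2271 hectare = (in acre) 0.5612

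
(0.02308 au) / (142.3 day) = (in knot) 545.9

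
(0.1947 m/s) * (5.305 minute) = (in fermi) 6.197e+16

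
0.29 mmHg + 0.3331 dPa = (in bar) 0.000387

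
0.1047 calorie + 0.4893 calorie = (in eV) 1.551e+19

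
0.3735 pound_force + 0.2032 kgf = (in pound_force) 0.8215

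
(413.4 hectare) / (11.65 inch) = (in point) 3.96e+10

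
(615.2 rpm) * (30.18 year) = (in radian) 6.132e+10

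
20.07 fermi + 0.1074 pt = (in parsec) 1.228e-21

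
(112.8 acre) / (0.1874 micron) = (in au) 16.28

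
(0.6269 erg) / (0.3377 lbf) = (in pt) 0.0001183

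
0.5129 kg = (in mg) 5.129e+05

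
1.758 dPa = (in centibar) 0.0001758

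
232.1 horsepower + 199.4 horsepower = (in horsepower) 431.5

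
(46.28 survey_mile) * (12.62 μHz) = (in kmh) 3.384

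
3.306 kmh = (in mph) 2.054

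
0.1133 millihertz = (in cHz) 0.01133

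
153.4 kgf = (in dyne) 1.504e+08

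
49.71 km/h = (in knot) 26.84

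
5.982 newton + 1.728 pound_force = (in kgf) 1.394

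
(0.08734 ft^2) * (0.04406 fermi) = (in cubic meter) 3.575e-19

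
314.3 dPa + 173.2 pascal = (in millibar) 2.046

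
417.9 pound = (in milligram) 1.896e+08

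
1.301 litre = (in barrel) 0.008183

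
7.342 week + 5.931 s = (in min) 7.401e+04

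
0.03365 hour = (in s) 121.1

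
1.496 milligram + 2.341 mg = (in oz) 0.0001353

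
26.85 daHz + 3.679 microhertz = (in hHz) 2.685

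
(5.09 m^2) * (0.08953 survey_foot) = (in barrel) 0.8737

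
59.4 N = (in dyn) 5.94e+06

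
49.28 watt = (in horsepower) 0.06609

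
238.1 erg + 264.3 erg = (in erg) 502.4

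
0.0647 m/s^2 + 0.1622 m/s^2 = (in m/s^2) 0.2269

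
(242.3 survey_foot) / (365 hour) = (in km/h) 0.0002023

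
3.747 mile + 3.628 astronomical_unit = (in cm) 5.427e+13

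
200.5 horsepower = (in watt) 1.495e+05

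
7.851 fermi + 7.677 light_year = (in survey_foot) 2.383e+17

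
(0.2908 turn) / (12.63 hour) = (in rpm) 0.0003837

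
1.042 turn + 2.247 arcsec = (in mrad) 6547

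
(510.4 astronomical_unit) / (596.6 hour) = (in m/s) 3.555e+07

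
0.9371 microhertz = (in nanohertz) 937.1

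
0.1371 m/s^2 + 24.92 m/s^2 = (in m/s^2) 25.06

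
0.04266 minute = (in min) 0.04266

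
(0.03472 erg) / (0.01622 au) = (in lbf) 3.217e-19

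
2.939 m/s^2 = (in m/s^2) 2.939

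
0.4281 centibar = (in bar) 0.004281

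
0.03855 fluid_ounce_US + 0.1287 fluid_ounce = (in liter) 0.004946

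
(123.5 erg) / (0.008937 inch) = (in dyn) 5441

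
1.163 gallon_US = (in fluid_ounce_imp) 154.9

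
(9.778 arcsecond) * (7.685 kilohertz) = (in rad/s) 0.3643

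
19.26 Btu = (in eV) 1.268e+23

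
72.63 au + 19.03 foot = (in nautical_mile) 5.867e+09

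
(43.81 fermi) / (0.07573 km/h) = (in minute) 3.471e-14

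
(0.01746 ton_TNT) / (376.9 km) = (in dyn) 1.938e+07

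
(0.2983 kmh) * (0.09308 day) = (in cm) 6.664e+04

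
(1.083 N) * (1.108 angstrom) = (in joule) 1.2e-10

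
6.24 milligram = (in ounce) 0.0002201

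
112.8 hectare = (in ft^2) 1.214e+07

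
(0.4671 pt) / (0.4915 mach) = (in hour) 2.735e-10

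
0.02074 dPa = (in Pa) 0.002074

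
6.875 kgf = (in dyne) 6.742e+06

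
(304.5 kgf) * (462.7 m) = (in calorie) 3.302e+05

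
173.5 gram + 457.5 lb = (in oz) 7326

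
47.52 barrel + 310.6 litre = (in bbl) 49.47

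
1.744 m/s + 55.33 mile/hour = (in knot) 51.47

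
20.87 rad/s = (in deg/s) 1196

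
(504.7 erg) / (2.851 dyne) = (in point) 5018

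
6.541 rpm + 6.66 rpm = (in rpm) 13.2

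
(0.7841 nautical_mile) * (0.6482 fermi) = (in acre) 2.326e-16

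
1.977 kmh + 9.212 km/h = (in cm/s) 310.8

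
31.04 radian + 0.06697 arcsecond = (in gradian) 1976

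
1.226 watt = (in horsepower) 0.001644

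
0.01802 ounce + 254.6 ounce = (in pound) 15.91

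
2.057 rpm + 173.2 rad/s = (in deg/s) 9936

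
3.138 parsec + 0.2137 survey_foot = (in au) 6.473e+05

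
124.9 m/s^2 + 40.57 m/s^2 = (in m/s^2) 165.5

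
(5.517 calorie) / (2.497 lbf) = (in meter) 2.078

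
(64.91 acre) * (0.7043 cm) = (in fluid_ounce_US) 6.256e+07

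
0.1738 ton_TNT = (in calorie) 1.738e+08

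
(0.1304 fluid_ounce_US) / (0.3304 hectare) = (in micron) 0.001167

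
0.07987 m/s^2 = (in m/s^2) 0.07987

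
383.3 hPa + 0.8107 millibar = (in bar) 0.3841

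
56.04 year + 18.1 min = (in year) 56.04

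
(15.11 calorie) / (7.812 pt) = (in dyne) 2.294e+09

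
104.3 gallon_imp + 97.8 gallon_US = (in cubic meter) 0.8444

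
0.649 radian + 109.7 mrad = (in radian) 0.7587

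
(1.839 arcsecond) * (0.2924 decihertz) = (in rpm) 2.489e-06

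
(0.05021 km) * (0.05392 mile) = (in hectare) 0.4357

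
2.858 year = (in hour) 2.504e+04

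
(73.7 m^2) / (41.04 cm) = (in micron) 1.796e+08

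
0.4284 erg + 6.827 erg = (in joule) 7.255e-07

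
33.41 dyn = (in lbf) 7.511e-05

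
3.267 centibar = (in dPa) 3.267e+04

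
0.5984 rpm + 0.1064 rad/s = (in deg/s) 9.687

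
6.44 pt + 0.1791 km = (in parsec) 5.804e-15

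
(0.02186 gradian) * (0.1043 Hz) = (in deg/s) 0.002052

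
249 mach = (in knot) 1.648e+05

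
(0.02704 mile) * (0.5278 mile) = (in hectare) 3.696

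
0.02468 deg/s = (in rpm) 0.004113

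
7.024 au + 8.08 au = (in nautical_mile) 1.22e+09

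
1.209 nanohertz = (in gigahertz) 1.209e-18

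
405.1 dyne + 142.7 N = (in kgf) 14.55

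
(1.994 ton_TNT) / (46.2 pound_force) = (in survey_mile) 2.523e+04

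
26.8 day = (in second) 2.316e+06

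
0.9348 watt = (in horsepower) 0.001254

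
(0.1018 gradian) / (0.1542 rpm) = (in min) 0.00165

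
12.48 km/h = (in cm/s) 346.7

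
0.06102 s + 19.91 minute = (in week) 0.001975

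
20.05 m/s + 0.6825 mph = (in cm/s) 2036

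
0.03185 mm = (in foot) 0.0001045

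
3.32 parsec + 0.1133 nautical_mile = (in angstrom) 1.024e+27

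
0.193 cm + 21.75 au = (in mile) 2.022e+09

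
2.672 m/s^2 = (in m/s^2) 2.672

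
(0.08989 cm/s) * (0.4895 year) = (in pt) 3.933e+07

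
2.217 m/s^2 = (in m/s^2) 2.217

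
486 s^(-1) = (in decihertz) 4860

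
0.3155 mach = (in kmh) 386.7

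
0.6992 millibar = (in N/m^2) 69.92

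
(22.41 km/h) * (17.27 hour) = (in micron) 3.87e+11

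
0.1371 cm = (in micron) 1371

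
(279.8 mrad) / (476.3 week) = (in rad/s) 9.713e-10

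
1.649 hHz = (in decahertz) 16.49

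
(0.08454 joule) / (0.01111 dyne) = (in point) 2.157e+09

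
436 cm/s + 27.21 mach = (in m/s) 9269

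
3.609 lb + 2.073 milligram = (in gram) 1637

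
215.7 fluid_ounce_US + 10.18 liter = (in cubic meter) 0.01656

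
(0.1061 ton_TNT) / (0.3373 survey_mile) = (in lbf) 1.838e+05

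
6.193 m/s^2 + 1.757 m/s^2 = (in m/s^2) 7.95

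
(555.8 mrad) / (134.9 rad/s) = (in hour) 1.144e-06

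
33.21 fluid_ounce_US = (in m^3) 0.0009821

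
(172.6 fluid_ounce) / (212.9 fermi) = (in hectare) 2.398e+06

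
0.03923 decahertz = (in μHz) 3.923e+05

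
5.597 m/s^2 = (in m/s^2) 5.597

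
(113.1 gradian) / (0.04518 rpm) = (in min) 6.258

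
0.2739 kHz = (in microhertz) 2.739e+08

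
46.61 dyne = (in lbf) 0.0001048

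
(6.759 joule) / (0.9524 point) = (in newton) 2.012e+04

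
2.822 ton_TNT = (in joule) 1.181e+10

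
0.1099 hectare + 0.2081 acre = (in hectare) 0.1941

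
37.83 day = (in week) 5.404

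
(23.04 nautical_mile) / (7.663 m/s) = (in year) 0.0001766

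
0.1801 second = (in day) 2.084e-06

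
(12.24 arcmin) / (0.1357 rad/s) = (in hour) 7.288e-06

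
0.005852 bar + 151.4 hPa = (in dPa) 1.573e+05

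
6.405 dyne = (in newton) 6.405e-05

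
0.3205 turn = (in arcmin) 6923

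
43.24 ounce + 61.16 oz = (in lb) 6.525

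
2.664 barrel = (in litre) 423.5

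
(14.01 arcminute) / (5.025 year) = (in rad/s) 2.572e-11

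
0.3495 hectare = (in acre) 0.8636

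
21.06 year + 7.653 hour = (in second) 6.642e+08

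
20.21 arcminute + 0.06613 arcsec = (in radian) 0.005879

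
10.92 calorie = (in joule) 45.69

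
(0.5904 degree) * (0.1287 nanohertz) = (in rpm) 1.266e-11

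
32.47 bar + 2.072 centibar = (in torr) 2.437e+04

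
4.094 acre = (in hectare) 1.657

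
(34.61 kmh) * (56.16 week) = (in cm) 3.265e+10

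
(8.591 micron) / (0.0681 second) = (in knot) 0.0002452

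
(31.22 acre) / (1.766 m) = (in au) 4.782e-07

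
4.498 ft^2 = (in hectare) 4.179e-05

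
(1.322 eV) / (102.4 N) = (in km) 2.068e-24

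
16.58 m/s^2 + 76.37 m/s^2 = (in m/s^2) 92.95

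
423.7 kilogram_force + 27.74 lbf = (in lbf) 961.8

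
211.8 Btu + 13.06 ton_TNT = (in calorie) 1.306e+10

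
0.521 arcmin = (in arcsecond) 31.26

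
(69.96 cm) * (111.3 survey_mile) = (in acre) 30.97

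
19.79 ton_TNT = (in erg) 8.28e+17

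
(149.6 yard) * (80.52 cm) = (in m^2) 110.1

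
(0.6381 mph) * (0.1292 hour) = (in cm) 1.327e+04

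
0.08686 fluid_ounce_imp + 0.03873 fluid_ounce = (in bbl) 2.273e-05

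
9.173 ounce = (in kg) 0.2601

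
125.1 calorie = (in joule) 523.4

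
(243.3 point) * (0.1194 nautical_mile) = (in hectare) 0.001898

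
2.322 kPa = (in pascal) 2322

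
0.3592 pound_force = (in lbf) 0.3592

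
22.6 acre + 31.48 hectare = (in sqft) 4.373e+06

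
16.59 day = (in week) 2.37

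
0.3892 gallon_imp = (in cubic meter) 0.001769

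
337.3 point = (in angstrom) 1.19e+09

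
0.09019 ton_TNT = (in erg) 3.774e+15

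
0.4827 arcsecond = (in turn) 3.725e-07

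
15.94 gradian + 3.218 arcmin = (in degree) 14.4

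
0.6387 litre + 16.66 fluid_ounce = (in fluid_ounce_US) 38.26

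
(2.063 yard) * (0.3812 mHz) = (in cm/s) 0.07191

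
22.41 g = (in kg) 0.02241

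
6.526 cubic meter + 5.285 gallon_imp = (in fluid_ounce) 2.215e+05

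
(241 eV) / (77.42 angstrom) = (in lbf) 1.121e-09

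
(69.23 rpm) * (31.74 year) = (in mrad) 7.257e+12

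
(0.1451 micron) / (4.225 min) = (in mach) 1.681e-12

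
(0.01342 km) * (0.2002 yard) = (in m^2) 2.457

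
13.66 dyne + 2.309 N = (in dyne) 2.309e+05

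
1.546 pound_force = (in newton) 6.877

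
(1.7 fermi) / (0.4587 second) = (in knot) 7.204e-15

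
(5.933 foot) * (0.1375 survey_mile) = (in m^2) 400.2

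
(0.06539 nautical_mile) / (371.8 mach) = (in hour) 2.657e-07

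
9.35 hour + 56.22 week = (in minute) 5.673e+05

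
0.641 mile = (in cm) 1.032e+05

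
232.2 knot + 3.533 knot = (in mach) 0.3562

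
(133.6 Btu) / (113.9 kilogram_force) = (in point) 3.577e+05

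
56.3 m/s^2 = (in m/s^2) 56.3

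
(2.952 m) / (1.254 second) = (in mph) 5.266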